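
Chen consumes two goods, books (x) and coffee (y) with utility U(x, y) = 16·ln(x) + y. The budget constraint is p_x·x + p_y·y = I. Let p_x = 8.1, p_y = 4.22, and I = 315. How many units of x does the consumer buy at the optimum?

x* = 8.3358

MU_x = 16/x, MU_y = 1. Tangency: 16/x = p_x/p_y.
So x*(p_x,p_y) = 16·p_y/p_x, independent of income; and y* = (I − 16·p_y)/p_y.
At the given prices: x* = 16·4.22/8.1 = 8.3358.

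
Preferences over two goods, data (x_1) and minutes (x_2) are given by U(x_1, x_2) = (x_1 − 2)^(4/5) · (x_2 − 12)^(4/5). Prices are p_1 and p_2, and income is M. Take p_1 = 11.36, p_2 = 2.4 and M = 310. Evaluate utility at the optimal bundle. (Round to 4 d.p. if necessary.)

MRS = (x_2−12)/(x_1−2). Tangency with p_1/p_2 gives x_2−12 = (p_1/p_2)·(x_1−2).
Substituting into the budget: x_1* = 2 + 0.5·(M − 2·p_1 − 12·p_2)/p_1, and x_2* = 12 + 0.5·(…)/p_2.
Discretionary income = 310 − 2·11.36 − 12·2.4 = 258.48; x_1* = 2 + 0.5·258.48/11.36 = 13.3768; x_2* = 12 + 0.5·258.48/2.4 = 65.85.
Utility at the optimum: U(13.3768, 65.85) = 169.7319.

V = 169.7319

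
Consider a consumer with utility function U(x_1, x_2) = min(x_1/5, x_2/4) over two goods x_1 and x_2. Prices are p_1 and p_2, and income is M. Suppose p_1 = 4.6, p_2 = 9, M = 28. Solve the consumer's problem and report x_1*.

Demand: x_1*(p_1,p_2,M) = 5·M/(5·p_1 + 4·p_2), x_2* = 4·M/(5·p_1 + 4·p_2).
Here 5·4.6 + 4·9 = 59, giving x_1* = 2.3729.

x_1* = 2.3729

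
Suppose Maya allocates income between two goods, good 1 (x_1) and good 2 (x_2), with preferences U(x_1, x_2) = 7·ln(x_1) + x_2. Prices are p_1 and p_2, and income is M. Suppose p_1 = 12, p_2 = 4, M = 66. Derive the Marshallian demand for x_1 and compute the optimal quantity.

MU_x_1 = 7/x_1, MU_x_2 = 1. Tangency: 7/x_1 = p_1/p_2.
So x_1*(p_1,p_2) = 7·p_2/p_1, independent of income; and x_2* = (M − 7·p_2)/p_2.
At the given prices: x_1* = 7·4/12 = 2.3333.

x_1* = 2.3333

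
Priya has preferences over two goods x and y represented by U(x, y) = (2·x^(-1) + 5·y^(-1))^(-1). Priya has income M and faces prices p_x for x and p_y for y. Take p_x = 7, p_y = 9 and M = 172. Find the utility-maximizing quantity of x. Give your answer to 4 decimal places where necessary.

x* = 8.798

Numerically y/x = 1.394433, so x* = 172/(7 + 9·1.394433) = 8.798.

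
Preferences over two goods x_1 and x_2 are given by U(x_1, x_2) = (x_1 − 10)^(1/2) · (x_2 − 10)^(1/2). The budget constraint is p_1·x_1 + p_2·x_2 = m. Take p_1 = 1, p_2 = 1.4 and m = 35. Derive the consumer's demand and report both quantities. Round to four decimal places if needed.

After buying the subsistence bundle (10, 10), a share 0.5 of the remaining income goes to x_1: x_1* = 10 + 0.5·(m − 10p_1 − 10p_2)/p_1.
Discretionary income = 35 − 10·1 − 10·1.4 = 11; x_1* = 10 + 0.5·11/1 = 15.5; x_2* = 10 + 0.5·11/1.4 = 13.9286.

x_1* = 15.5, x_2* = 13.9286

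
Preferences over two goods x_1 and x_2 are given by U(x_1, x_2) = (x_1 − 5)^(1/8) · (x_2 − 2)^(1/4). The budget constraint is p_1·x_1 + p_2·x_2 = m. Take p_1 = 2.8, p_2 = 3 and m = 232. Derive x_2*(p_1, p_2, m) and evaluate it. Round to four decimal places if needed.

This is Cobb-Douglas in (x_1−5, x_2−2): tangency gives 0.125·p_2·(x_2−2) = 0.25·p_1·(x_1−5).
After buying the subsistence bundle (5, 2), a share 1/3 of the remaining income goes to x_1: x_1* = 5 + 1/3·(m − 5p_1 − 2p_2)/p_1.
Discretionary income = 232 − 5·2.8 − 2·3 = 212; x_2* = 2 + 2/3·212/3 = 49.1111.

x_2* = 49.1111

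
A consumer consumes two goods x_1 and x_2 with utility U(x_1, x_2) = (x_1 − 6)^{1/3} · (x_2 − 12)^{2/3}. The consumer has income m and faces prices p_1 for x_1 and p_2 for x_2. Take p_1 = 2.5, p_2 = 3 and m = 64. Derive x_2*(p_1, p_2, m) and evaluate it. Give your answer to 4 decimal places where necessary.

Let x_1' = x_1−6, x_2' = x_2−12. MRS = (1/2)·x_2'/x_1' = p_1/p_2.
Substituting into the budget: x_1* = 6 + 1/3·(m − 6·p_1 − 12·p_2)/p_1, and x_2* = 12 + 2/3·(…)/p_2.
Discretionary income = 64 − 6·2.5 − 12·3 = 13; x_2* = 12 + 2/3·13/3 = 14.8889.

x_2* = 14.8889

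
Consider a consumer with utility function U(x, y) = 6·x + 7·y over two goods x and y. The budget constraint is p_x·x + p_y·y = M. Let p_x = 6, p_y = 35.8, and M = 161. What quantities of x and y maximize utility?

Linear utility — the consumer picks whichever good has higher MU/price: 6/6 = 1 vs 7/35.8 = 0.1955.
x gives more utility per dollar, so spend all income on x: x* = M/p_x, y* = 0.
Numerically: x* = 26.8333, y* = 0.

x* = 26.8333, y* = 0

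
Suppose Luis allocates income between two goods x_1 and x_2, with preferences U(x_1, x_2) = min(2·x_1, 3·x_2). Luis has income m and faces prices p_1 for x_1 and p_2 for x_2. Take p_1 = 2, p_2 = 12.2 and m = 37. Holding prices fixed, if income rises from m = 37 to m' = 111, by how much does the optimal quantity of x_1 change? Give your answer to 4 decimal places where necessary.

With perfect complements, no substitution: consume in ratio x_1:x_2 = 3:2.
Budget: p_1·x_1 + p_2·(2/3)·x_1 = m, so (3·p_1 + 2·p_2)·x_1 = 3·m.
Demand: x_1*(p_1,p_2,m) = 3·m/(3·p_1 + 2·p_2), x_2* = 2·m/(3·p_1 + 2·p_2).
Here 3·2 + 2·12.2 = 30.4, giving x_1* = 3.6513.
At m' = 111: x_1* = 10.9539. Change: 10.9539 − 3.6513 = 7.3026.

Δx_1* = 7.3026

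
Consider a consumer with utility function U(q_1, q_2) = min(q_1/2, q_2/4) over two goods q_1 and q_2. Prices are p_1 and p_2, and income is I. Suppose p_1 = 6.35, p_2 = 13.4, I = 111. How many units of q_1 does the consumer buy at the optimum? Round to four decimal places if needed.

q_1* = 3.3484

With perfect complements, no substitution: consume in ratio q_1:q_2 = 2:4.
Budget: p_1·q_1 + p_2·2·q_1 = I, so (2·p_1 + 4·p_2)·q_1 = 2·I.
Demand: q_1*(p_1,p_2,I) = 2·I/(2·p_1 + 4·p_2), q_2* = 4·I/(2·p_1 + 4·p_2).
Here 2·6.35 + 4·13.4 = 66.3, giving q_1* = 3.3484.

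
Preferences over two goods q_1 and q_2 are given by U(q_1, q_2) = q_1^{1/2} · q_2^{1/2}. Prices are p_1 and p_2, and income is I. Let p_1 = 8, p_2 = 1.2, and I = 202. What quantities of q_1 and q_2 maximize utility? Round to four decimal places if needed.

q_1* = 12.625, q_2* = 84.1667

Tangency: MRS = q_2/q_1 = p_1/p_2.
So 0.5·p_2·q_2 = 0.5·p_1·q_1; combined with the budget, a share 0.5 of income goes to q_1.
Demand: q_1*(p_1,p_2,I) = 0.5·I/p_1 and q_2* = 0.5·I/p_2.
At p_1=8, p_2=1.2, I=202: q_1* = 0.5·202/8 = 12.625, q_2* = 84.1667.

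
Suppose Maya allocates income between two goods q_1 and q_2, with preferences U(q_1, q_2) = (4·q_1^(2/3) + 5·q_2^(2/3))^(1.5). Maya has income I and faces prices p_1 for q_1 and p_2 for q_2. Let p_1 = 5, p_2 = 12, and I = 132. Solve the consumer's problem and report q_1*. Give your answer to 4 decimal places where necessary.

q_1* = 19.715

MRS = MU_q_1/MU_q_2 = (4/5)·(q_2/q_1)^(1/3). Set equal to p_1/p_2.
Solve for the ratio: q_2/q_1 = [(5/4)·p_1/p_2]^(3).
Substitute q_2 = (q_2/q_1)·q_1 into the budget: q_1* = I/(p_1 + p_2·(q_2/q_1)).
Numerically q_2/q_1 = 0.141285, so q_1* = 132/(5 + 12·0.141285) = 19.715.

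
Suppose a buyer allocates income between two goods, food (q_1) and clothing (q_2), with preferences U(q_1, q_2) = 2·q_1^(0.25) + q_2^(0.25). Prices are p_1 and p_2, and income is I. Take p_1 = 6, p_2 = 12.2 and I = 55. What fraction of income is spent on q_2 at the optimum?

MRS = MU_q_1/MU_q_2 = 2·(q_2/q_1)^(0.75). Set equal to p_1/p_2.
Hence q_2/q_1 = ((1/2)·p_1/p_2)^(1/(0.75)), i.e. raised to the 4/3 power.
Substitute q_2 = (q_2/q_1)·q_1 into the budget: q_1* = I/(p_1 + p_2·(q_2/q_1)).
Numerically q_2/q_1 = 0.154057, so q_1* = 55/(6 + 12.2·0.154057) = 6.9801 and q_2* = 0.154057·6.9801 = 1.0753.
Expenditure on q_2: 12.2·1.0753 = 13.1192; share = 0.2385.

share on q_2 = 0.2385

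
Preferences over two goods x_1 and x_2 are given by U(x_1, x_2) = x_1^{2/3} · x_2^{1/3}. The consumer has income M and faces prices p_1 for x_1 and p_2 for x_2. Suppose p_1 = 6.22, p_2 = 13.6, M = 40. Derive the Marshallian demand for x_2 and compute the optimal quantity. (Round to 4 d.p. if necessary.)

Tangency: MRS = 2·x_2/x_1 = p_1/p_2.
Rearranging, p_2·x_2 = (1/2)·p_1·x_1. Substituting into the budget gives p_1·x_1·(1 + (1/2)) = M.
Demand: x_1*(p_1,p_2,M) = 2/3·M/p_1 and x_2* = 1/3·M/p_2.
At p_1=6.22, p_2=13.6, M=40: x_2* = 1/3·40/13.6 = 0.9804.

x_2* = 0.9804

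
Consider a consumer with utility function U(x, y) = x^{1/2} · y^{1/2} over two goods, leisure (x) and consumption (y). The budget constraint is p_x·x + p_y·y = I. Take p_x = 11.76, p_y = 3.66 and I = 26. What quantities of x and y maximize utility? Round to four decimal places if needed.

x* = 1.1054, y* = 3.5519

Demand: x*(p_x,p_y,I) = 0.5·I/p_x and y* = 0.5·I/p_y.
At p_x=11.76, p_y=3.66, I=26: x* = 0.5·26/11.76 = 1.1054, y* = 3.5519.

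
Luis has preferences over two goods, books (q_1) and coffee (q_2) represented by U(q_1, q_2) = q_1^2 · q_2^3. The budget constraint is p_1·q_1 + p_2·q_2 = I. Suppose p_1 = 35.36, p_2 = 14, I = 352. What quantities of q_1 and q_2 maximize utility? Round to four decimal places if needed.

q_1* = 3.9819, q_2* = 15.0857

The MRS is (2/3)·q_2/q_1. Set MRS = p_1/p_2.
So 2·p_2·q_2 = 3·p_1·q_1; combined with the budget, a share 0.4 of income goes to q_1.
Demand: q_1*(p_1,p_2,I) = 0.4·I/p_1 and q_2* = 0.6·I/p_2.
At p_1=35.36, p_2=14, I=352: q_1* = 0.4·352/35.36 = 3.9819, q_2* = 15.0857.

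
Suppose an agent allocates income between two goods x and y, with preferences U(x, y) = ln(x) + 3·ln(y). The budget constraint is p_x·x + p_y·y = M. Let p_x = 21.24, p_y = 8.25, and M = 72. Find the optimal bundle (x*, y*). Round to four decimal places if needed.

Demand: x*(p_x,p_y,M) = 0.25·M/p_x and y* = 0.75·M/p_y.
At p_x=21.24, p_y=8.25, M=72: x* = 0.25·72/21.24 = 0.8475, y* = 6.5455.

x* = 0.8475, y* = 6.5455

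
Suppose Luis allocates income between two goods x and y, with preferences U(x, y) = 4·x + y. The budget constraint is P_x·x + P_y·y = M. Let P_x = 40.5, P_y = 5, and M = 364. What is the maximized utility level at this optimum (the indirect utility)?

V = 72.8

Linear utility — the consumer picks whichever good has higher MU/price: 4/40.5 = 0.0988 vs 1/5 = 0.2.
y gives more utility per dollar, so spend all income on y: y* = M/P_y, x* = 0.
Numerically: x* = 0, y* = 72.8.
Utility at the optimum: U(0, 72.8) = 72.8.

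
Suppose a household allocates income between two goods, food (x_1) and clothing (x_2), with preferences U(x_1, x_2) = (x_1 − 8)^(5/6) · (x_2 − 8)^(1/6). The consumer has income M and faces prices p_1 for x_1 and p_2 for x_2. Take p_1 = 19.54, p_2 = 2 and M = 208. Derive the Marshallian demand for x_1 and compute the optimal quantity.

x_1* = 9.5217

This is Cobb-Douglas in (x_1−8, x_2−8): tangency gives 5/6·p_2·(x_2−8) = 1/6·p_1·(x_1−8).
Substituting into the budget: x_1* = 8 + 5/6·(M − 8·p_1 − 8·p_2)/p_1, and x_2* = 8 + 1/6·(…)/p_2.
Discretionary income = 208 − 8·19.54 − 8·2 = 35.68; x_1* = 8 + 5/6·35.68/19.54 = 9.5217.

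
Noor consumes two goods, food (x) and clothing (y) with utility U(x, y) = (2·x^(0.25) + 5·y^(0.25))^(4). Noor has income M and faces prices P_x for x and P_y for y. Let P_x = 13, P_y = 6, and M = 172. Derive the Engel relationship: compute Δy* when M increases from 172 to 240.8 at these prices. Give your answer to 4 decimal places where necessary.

Δy* = 9.3395

MRS = MU_x/MU_y = (2/5)·(y/x)^(0.75). Set equal to P_x/P_y.
Solve for the ratio: y/x = [(5/2)·P_x/P_y]^(4/3).
Substitute y = (y/x)·x into the budget: x* = M/(P_x + P_y·(y/x)).
Numerically y/x = 9.512824, so x* = 172/(13 + 6·9.512824) = 2.4544 and y* = 9.512824·2.4544 = 23.3487.
At M' = 240.8: y* = 32.6882. Change: 32.6882 − 23.3487 = 9.3395.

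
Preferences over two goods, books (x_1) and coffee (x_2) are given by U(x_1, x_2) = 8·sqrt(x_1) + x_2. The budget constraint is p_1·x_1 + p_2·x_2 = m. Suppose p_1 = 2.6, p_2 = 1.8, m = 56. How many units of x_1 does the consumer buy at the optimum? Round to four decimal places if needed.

MU_x_1 = 4/√x_1, MU_x_2 = 1. Tangency: 4/√x_1 = p_1/p_2.
Thus x_1* = (4·p_2/p_1)² — independent of m — with the rest of income spent on x_2.
Plugging in: x_1* = (4·1.8/2.6)² = 7.6686.

x_1* = 7.6686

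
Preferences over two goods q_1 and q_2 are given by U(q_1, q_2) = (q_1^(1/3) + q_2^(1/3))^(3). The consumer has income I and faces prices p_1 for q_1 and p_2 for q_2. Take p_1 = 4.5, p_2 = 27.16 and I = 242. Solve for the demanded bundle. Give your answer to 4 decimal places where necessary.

q_1* = 38.2204, q_2* = 2.5776

From the CES first-order condition, (q_2/q_1)^(2/3) = p_1/p_2.
Solve for the ratio: q_2/q_1 = [p_1/p_2]^(1.5).
With the ratio pinned down, the budget gives q_1* = I/(p_1 + p_2·(q_2/q_1)) and q_2* = (q_2/q_1)·q_1*.
Numerically q_2/q_1 = 0.067441, so q_1* = 242/(4.5 + 27.16·0.067441) = 38.2204 and q_2* = 0.067441·38.2204 = 2.5776.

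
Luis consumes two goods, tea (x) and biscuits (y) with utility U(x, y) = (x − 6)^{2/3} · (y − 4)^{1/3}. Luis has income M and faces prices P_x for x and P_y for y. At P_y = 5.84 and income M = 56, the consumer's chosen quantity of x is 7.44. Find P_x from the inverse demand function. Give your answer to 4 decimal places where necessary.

MRS = 2·(y−4)/(x−6). Tangency with P_x/P_y gives y−4 = (1/2)·(P_x/P_y)·(x−6).
Substituting into the budget: x* = 6 + 2/3·(M − 6·P_x − 4·P_y)/P_x, and y* = 4 + 1/3·(…)/P_y.
Set x* = 7.44 in the demand function and solve for P_x: P_x = 4.

P_x = 4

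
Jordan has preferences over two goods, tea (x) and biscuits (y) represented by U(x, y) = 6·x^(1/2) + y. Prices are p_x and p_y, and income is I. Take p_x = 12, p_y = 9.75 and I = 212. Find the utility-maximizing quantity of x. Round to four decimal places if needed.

Utility is quasi-linear in y; the FOC for x is 3/√x = p_x/p_y.
Thus x* = (3·p_y/p_x)² — independent of I — with the rest of income spent on y.
Plugging in: x* = (3·9.75/12)² = 5.9414.

x* = 5.9414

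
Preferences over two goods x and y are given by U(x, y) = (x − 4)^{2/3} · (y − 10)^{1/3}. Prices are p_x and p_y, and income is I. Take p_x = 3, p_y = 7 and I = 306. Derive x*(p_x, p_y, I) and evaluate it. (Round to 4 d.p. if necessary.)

x* = 53.7778

Discretionary income = 306 − 4·3 − 10·7 = 224; x* = 4 + 2/3·224/3 = 53.7778.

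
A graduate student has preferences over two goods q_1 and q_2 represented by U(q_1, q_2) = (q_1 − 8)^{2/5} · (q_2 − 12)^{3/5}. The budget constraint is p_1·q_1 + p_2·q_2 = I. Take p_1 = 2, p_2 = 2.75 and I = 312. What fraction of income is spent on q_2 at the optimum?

share on q_2 = 0.6115

Let q_1' = q_1−8, q_2' = q_2−12. MRS = (2/3)·q_2'/q_1' = p_1/p_2.
After buying the subsistence bundle (8, 12), a share 0.4 of the remaining income goes to q_1: q_1* = 8 + 0.4·(I − 8p_1 − 12p_2)/p_1.
Discretionary income = 312 − 8·2 − 12·2.75 = 263; q_1* = 8 + 0.4·263/2 = 60.6; q_2* = 12 + 0.6·263/2.75 = 69.3818.
Expenditure on q_2: 2.75·69.3818 = 190.8; share = 0.6115.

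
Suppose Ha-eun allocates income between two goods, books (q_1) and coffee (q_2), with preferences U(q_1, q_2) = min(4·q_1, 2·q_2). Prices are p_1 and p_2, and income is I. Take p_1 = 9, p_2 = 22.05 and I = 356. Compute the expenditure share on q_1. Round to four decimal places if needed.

share on q_1 = 0.1695

Demand: q_1*(p_1,p_2,I) = 2·I/(2·p_1 + 4·p_2), q_2* = 4·I/(2·p_1 + 4·p_2).
Here 2·9 + 4·22.05 = 106.2, giving q_1* = 6.7043 and q_2* = 13.4087.
Expenditure on q_1: 9·6.7043 = 60.339; share = 0.1695.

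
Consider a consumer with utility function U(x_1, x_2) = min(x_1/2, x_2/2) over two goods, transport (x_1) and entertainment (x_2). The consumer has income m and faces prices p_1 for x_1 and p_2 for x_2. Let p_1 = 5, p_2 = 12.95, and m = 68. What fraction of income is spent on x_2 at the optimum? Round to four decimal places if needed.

share on x_2 = 0.7214

With perfect complements, no substitution: consume in ratio x_1:x_2 = 2:2.
Budget: p_1·x_1 + p_2·x_1 = m, so (2·p_1 + 2·p_2)·x_1 = 2·m.
Demand: x_1*(p_1,p_2,m) = 2·m/(2·p_1 + 2·p_2), x_2* = 2·m/(2·p_1 + 2·p_2).
Here 2·5 + 2·12.95 = 35.9, giving x_1* = 3.7883 and x_2* = 3.7883.
Expenditure on x_2: 12.95·3.7883 = 49.0585; share = 0.7214.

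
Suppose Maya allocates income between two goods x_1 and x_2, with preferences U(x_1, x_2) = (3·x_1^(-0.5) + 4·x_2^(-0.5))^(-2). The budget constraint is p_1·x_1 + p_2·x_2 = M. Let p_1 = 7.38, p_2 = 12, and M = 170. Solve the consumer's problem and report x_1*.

MRS = MU_x_1/MU_x_2 = (3/4)·(x_2/x_1)^(1.5). Set equal to p_1/p_2.
Solve for the ratio: x_2/x_1 = [(4/3)·p_1/p_2]^(2/3).
Substitute x_2 = (x_2/x_1)·x_1 into the budget: x_1* = M/(p_1 + p_2·(x_2/x_1)).
Numerically x_2/x_1 = 0.876078, so x_1* = 170/(7.38 + 12·0.876078) = 9.501.

x_1* = 9.501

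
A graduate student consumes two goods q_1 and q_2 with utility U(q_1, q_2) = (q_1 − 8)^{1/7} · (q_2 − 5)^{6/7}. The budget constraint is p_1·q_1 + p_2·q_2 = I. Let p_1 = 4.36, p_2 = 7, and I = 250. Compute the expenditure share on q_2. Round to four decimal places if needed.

share on q_2 = 0.7576

This is Cobb-Douglas in (q_1−8, q_2−5): tangency gives 1/7·p_2·(q_2−5) = 6/7·p_1·(q_1−8).
After buying the subsistence bundle (8, 5), a share 1/7 of the remaining income goes to q_1: q_1* = 8 + 1/7·(I − 8p_1 − 5p_2)/p_1.
Discretionary income = 250 − 8·4.36 − 5·7 = 180.12; q_1* = 8 + 1/7·180.12/4.36 = 13.9017; q_2* = 5 + 6/7·180.12/7 = 27.0555.
Expenditure on q_2: 7·27.0555 = 189.3886; share = 0.7576.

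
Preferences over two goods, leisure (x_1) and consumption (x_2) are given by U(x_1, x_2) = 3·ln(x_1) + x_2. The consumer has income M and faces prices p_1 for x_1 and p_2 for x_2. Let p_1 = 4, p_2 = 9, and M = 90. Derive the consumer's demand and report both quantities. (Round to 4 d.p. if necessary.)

x_1* = 6.75, x_2* = 7

Set MRS = p_1/p_2: (3/x_1)/1 = p_1/p_2.
So x_1*(p_1,p_2) = 3·p_2/p_1, independent of income; and x_2* = (M − 3·p_2)/p_2.
At the given prices: x_1* = 3·9/4 = 6.75, and x_2* = 7.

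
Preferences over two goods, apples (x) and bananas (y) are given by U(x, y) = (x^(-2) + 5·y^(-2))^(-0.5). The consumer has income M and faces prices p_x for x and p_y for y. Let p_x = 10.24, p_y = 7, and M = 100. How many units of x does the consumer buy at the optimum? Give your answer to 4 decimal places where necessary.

x* = 4.1967

With the ratio pinned down, the budget gives x* = M/(p_x + p_y·(y/x)) and y* = (y/x)·x*.
Numerically y/x = 1.941142, so x* = 100/(10.24 + 7·1.941142) = 4.1967.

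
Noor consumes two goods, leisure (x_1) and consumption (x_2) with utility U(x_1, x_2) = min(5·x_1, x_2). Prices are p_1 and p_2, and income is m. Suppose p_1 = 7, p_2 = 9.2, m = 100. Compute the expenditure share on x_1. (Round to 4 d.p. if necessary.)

Leontief preferences: the optimum is at the kink where x_1/1 = x_2/5, i.e. x_2 = 5·x_1.
Budget: p_1·x_1 + p_2·5·x_1 = m, so (p_1 + 5·p_2)·x_1 = m.
Demand: x_1*(p_1,p_2,m) = m/(p_1 + 5·p_2), x_2* = 5·m/(p_1 + 5·p_2).
Here 7 + 5·9.2 = 53, giving x_1* = 1.8868 and x_2* = 9.434.
Expenditure on x_1: 7·1.8868 = 13.2075; share = 0.1321.

share on x_1 = 0.1321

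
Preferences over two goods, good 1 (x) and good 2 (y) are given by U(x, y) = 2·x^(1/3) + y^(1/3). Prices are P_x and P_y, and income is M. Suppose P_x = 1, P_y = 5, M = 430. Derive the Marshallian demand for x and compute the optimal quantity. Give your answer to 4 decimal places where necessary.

x* = 371.2934

From the CES first-order condition, 2·(y/x)^(2/3) = P_x/P_y.
Solve for the ratio: y/x = [(1/2)·P_x/P_y]^(1.5).
With the ratio pinned down, the budget gives x* = M/(P_x + P_y·(y/x)) and y* = (y/x)·x*.
Numerically y/x = 0.031623, so x* = 430/(1 + 5·0.031623) = 371.2934.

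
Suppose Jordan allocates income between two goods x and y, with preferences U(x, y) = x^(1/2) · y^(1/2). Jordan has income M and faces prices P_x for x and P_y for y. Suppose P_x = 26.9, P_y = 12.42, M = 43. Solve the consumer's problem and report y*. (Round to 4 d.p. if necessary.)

Tangency: MRS = y/x = P_x/P_y.
So 0.5·P_y·y = 0.5·P_x·x; combined with the budget, a share 0.5 of income goes to x.
Demand: x*(P_x,P_y,M) = 0.5·M/P_x and y* = 0.5·M/P_y.
At P_x=26.9, P_y=12.42, M=43: y* = 0.5·43/12.42 = 1.7311.

y* = 1.7311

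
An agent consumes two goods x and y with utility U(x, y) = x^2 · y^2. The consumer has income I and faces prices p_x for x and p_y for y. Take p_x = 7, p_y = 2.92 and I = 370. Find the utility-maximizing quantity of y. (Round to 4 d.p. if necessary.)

y* = 63.3562

MU_x/MU_y = (2·y)/(2·x); tangency sets this equal to p_x/p_y.
Rearranging, p_y·y = p_x·x. Substituting into the budget gives p_x·x·(1 + 1) = I.
Demand: x*(p_x,p_y,I) = 0.5·I/p_x and y* = 0.5·I/p_y.
At p_x=7, p_y=2.92, I=370: y* = 0.5·370/2.92 = 63.3562.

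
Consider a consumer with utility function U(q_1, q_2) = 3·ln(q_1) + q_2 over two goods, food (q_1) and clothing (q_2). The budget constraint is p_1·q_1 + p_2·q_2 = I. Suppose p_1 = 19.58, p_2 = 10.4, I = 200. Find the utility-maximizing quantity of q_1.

MU_q_1 = 3/q_1, MU_q_2 = 1. Tangency: 3/q_1 = p_1/p_2.
So q_1*(p_1,p_2) = 3·p_2/p_1, independent of income; and q_2* = (I − 3·p_2)/p_2.
At the given prices: q_1* = 3·10.4/19.58 = 1.5935.

q_1* = 1.5935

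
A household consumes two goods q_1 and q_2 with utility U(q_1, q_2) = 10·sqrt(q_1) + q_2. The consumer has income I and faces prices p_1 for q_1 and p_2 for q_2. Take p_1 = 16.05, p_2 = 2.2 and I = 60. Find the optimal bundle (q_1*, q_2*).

q_1* = 0.4697, q_2* = 23.8459

MU_q_1 = 5/√q_1, MU_q_2 = 1. Tangency: 5/√q_1 = p_1/p_2.
Solve: √q_1 = 5·p_2/p_1, so q_1*(p_1,p_2) = (5·p_2/p_1)², and q_2* = (I − p_1·q_1*)/p_2.
Plugging in: q_1* = (5·2.2/16.05)² = 0.4697, q_2* = 23.8459.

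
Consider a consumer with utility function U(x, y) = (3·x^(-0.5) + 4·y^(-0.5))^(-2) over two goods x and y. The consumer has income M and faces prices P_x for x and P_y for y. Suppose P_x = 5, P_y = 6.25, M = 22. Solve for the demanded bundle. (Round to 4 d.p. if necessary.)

MRS = MU_x/MU_y = (3/4)·(y/x)^(1.5). Set equal to P_x/P_y.
Solve for the ratio: y/x = [(4/3)·P_x/P_y]^(2/3).
With the ratio pinned down, the budget gives x* = M/(P_x + P_y·(y/x)) and y* = (y/x)·x*.
Numerically y/x = 1.043965, so x* = 22/(5 + 6.25·1.043965) = 1.9089 and y* = 1.043965·1.9089 = 1.9929.

x* = 1.9089, y* = 1.9929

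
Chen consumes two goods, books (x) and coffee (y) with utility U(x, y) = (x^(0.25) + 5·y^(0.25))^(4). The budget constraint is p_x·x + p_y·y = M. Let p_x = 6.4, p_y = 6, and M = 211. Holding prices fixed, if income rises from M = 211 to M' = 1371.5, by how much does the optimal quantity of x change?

With the ratio pinned down, the budget gives x* = M/(p_x + p_y·(y/x)) and y* = (y/x)·x*.
Numerically y/x = 9.318192, so x* = 211/(6.4 + 6·9.318192) = 3.3863.
At M' = 1371.5: x* = 22.0112. Change: 22.0112 − 3.3863 = 18.6249.

Δx* = 18.6249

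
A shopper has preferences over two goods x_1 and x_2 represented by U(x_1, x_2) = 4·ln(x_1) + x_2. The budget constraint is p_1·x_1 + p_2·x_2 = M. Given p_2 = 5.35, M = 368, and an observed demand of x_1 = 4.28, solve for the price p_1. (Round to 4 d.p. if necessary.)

p_1 = 5

Set MRS = p_1/p_2: (4/x_1)/1 = p_1/p_2.
So x_1*(p_1,p_2) = 4·p_2/p_1, independent of income; and x_2* = (M − 4·p_2)/p_2.
Set x_1* = 4.28 in the demand function and solve for p_1: p_1 = 5.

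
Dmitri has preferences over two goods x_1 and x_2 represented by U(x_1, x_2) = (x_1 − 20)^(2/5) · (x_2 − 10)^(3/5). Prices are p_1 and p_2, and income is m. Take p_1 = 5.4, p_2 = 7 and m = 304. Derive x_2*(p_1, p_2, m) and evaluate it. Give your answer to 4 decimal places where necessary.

x_2* = 20.8

After buying the subsistence bundle (20, 10), a share 0.4 of the remaining income goes to x_1: x_1* = 20 + 0.4·(m − 20p_1 − 10p_2)/p_1.
Discretionary income = 304 − 20·5.4 − 10·7 = 126; x_2* = 10 + 0.6·126/7 = 20.8.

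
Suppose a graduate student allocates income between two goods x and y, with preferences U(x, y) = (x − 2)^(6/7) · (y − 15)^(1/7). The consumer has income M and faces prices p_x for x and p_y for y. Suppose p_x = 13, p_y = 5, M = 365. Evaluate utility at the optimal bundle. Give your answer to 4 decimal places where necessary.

Substituting into the budget: x* = 2 + 6/7·(M − 2·p_x − 15·p_y)/p_x, and y* = 15 + 1/7·(…)/p_y.
Discretionary income = 365 − 2·13 − 15·5 = 264; x* = 2 + 6/7·264/13 = 19.4066; y* = 15 + 1/7·264/5 = 22.5429.
Utility at the optimum: U(19.4066, 22.5429) = 15.4465.

V = 15.4465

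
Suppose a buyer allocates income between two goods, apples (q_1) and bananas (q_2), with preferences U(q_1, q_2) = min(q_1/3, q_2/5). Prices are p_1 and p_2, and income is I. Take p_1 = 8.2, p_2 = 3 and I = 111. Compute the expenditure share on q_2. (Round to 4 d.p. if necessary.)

share on q_2 = 0.3788

With perfect complements, no substitution: consume in ratio q_1:q_2 = 3:5.
Budget: p_1·q_1 + p_2·(5/3)·q_1 = I, so (3·p_1 + 5·p_2)·q_1 = 3·I.
Demand: q_1*(p_1,p_2,I) = 3·I/(3·p_1 + 5·p_2), q_2* = 5·I/(3·p_1 + 5·p_2).
Here 3·8.2 + 5·3 = 39.6, giving q_1* = 8.4091 and q_2* = 14.0152.
Expenditure on q_2: 3·14.0152 = 42.0455; share = 0.3788.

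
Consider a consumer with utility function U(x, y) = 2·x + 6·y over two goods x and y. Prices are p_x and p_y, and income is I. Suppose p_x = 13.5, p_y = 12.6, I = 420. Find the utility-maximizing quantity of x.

Perfect substitutes: compare marginal utility per dollar. 2/p_x vs 6/p_y → 0.1481 vs 0.4762.
y gives more utility per dollar, so spend all income on y: y* = I/p_y, x* = 0.
Numerically: x* = 0, y* = 33.3333.

x* = 0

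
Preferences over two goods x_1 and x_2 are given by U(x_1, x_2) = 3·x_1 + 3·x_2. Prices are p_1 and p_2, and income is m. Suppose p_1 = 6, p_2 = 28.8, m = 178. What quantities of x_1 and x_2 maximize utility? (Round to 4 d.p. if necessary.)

x_1* = 29.6667, x_2* = 0

Numerically: x_1* = 29.6667, x_2* = 0.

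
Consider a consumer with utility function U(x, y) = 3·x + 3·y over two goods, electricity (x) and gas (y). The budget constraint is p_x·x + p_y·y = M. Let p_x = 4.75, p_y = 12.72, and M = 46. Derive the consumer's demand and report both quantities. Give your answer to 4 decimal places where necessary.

x* = 9.6842, y* = 0

Linear utility — the consumer picks whichever good has higher MU/price: 3/4.75 = 0.6316 vs 3/12.72 = 0.2358.
x gives more utility per dollar, so spend all income on x: x* = M/p_x, y* = 0.
Numerically: x* = 9.6842, y* = 0.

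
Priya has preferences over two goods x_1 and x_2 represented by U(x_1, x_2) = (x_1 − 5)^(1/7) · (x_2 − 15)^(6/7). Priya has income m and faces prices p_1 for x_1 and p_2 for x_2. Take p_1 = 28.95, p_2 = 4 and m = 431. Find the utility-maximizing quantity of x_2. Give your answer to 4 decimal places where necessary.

Let x_1' = x_1−5, x_2' = x_2−15. MRS = (1/6)·x_2'/x_1' = p_1/p_2.
Substituting into the budget: x_1* = 5 + 1/7·(m − 5·p_1 − 15·p_2)/p_1, and x_2* = 15 + 6/7·(…)/p_2.
Discretionary income = 431 − 5·28.95 − 15·4 = 226.25; x_2* = 15 + 6/7·226.25/4 = 63.4821.

x_2* = 63.4821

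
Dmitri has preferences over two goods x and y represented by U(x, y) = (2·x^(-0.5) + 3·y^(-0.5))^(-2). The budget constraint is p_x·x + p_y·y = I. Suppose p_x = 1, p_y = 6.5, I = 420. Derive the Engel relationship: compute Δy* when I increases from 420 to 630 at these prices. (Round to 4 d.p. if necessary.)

Δy* = 22.9309

Substitute y = (y/x)·x into the budget: x* = I/(p_x + p_y·(y/x)).
Numerically y/x = 0.376229, so x* = 420/(1 + 6.5·0.376229) = 121.8986 and y* = 0.376229·121.8986 = 45.8618.
At I' = 630: y* = 68.7926. Change: 68.7926 − 45.8618 = 22.9309.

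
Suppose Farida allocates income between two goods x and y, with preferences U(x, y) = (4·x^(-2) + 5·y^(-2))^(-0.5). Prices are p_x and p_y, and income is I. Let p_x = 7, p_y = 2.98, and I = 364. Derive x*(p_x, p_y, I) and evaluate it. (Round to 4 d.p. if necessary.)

x* = 32.3061

MU_x ∝ 4·x^(-3), MU_y ∝ 5·y^(-3), so MRS = (4/5)·(y/x)^(3) = p_x/p_y.
Hence y/x = ((5/4)·p_x/p_y)^(1/(3)), i.e. raised to the 1/3 power.
With the ratio pinned down, the budget gives x* = I/(p_x + p_y·(y/x)) and y* = (y/x)·x*.
Numerically y/x = 1.431959, so x* = 364/(7 + 2.98·1.431959) = 32.3061.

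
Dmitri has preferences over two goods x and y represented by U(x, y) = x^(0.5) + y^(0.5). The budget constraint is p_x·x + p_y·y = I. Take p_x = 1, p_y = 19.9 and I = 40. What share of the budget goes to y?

share on y = 0.0478

From the CES first-order condition, (y/x)^(0.5) = p_x/p_y.
Hence y/x = (p_x/p_y)^(1/(0.5)), i.e. raised to the 2 power.
Substitute y = (y/x)·x into the budget: x* = I/(p_x + p_y·(y/x)).
Numerically y/x = 0.002525, so x* = 40/(1 + 19.9·0.002525) = 38.0861 and y* = 0.002525·38.0861 = 0.0962.
Expenditure on y: 19.9·0.0962 = 1.9139; share = 0.0478.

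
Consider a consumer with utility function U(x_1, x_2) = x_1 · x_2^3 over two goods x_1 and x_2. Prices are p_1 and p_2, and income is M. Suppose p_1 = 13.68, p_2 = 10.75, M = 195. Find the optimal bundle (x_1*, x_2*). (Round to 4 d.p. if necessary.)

x_1* = 3.5636, x_2* = 13.6047

The MRS is (1/3)·x_2/x_1. Set MRS = p_1/p_2.
So p_2·x_2 = 3·p_1·x_1; combined with the budget, a share 0.25 of income goes to x_1.
Demand: x_1*(p_1,p_2,M) = 0.25·M/p_1 and x_2* = 0.75·M/p_2.
At p_1=13.68, p_2=10.75, M=195: x_1* = 0.25·195/13.68 = 3.5636, x_2* = 13.6047.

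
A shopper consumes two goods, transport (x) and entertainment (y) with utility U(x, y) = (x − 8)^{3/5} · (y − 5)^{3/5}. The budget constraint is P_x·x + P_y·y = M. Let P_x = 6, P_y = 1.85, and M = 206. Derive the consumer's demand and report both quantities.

x* = 20.3958, y* = 45.2027

Let x' = x−8, y' = y−5. MRS = y'/x' = P_x/P_y.
Substituting into the budget: x* = 8 + 0.5·(M − 8·P_x − 5·P_y)/P_x, and y* = 5 + 0.5·(…)/P_y.
Discretionary income = 206 − 8·6 − 5·1.85 = 148.75; x* = 8 + 0.5·148.75/6 = 20.3958; y* = 5 + 0.5·148.75/1.85 = 45.2027.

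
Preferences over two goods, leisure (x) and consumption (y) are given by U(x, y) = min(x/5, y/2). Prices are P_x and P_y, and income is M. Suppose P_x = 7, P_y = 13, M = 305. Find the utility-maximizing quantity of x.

x* = 25

With perfect complements, no substitution: consume in ratio x:y = 5:2.
Budget: P_x·x + P_y·(2/5)·x = M, so (5·P_x + 2·P_y)·x = 5·M.
Demand: x*(P_x,P_y,M) = 5·M/(5·P_x + 2·P_y), y* = 2·M/(5·P_x + 2·P_y).
Here 5·7 + 2·13 = 61, giving x* = 25.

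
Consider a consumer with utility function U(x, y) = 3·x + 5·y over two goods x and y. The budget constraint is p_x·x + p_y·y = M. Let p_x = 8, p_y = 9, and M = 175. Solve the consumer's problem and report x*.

Perfect substitutes: compare marginal utility per dollar. 3/p_x vs 5/p_y → 0.375 vs 0.5556.
y gives more utility per dollar, so spend all income on y: y* = M/p_y, x* = 0.
Numerically: x* = 0, y* = 19.4444.

x* = 0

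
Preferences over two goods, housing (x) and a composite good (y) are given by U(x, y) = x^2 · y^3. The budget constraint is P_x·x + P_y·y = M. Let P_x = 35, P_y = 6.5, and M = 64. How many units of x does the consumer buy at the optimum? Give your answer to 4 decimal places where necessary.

x* = 0.7314

The MRS is (2/3)·y/x. Set MRS = P_x/P_y.
Rearranging, P_y·y = (3/2)·P_x·x. Substituting into the budget gives P_x·x·(1 + (3/2)) = M.
Demand: x*(P_x,P_y,M) = 0.4·M/P_x and y* = 0.6·M/P_y.
At P_x=35, P_y=6.5, M=64: x* = 0.4·64/35 = 0.7314.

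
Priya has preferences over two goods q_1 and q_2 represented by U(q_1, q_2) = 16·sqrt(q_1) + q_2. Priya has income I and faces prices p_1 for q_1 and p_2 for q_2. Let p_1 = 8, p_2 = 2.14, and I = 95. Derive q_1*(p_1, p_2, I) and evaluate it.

Utility is quasi-linear in q_2; the FOC for q_1 is 8/√q_1 = p_1/p_2.
Thus q_1* = (8·p_2/p_1)² — independent of I — with the rest of income spent on q_2.
Plugging in: q_1* = (8·2.14/8)² = 4.5796.

q_1* = 4.5796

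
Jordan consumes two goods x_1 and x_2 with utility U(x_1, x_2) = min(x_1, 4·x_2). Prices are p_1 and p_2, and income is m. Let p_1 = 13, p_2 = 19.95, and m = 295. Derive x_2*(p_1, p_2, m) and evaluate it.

Leontief preferences: the optimum is at the kink where x_1/4 = x_2/1, i.e. x_2 = (1/4)·x_1.
Budget: p_1·x_1 + p_2·(1/4)·x_1 = m, so (4·p_1 + p_2)·x_1 = 4·m.
Demand: x_1*(p_1,p_2,m) = 4·m/(4·p_1 + p_2), x_2* = m/(4·p_1 + p_2).
Here 4·13 + 19.95 = 71.95, giving x_2* = 4.1001.

x_2* = 4.1001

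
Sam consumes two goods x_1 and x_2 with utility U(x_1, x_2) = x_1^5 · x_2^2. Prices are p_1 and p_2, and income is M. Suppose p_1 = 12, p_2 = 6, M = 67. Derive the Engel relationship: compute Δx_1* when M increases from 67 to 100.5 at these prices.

Δx_1* = 1.994

The MRS is (5/2)·x_2/x_1. Set MRS = p_1/p_2.
Rearranging, p_2·x_2 = (2/5)·p_1·x_1. Substituting into the budget gives p_1·x_1·(1 + (2/5)) = M.
Demand: x_1*(p_1,p_2,M) = 5/7·M/p_1 and x_2* = 2/7·M/p_2.
At p_1=12, p_2=6, M=67: x_1* = 5/7·67/12 = 3.9881.
At M' = 100.5: x_1* = 5.9821. Change: 5.9821 − 3.9881 = 1.994.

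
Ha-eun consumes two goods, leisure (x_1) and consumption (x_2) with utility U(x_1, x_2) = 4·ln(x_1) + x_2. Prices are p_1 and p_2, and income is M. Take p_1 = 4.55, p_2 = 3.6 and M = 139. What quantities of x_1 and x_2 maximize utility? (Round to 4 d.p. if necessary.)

So x_1*(p_1,p_2) = 4·p_2/p_1, independent of income; and x_2* = (M − 4·p_2)/p_2.
At the given prices: x_1* = 4·3.6/4.55 = 3.1648, and x_2* = 34.6111.

x_1* = 3.1648, x_2* = 34.6111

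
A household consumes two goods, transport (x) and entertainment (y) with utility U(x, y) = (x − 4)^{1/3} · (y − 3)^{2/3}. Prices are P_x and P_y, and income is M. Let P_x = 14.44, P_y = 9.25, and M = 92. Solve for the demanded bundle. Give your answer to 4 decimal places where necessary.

MRS = (1/2)·(y−3)/(x−4). Tangency with P_x/P_y gives y−3 = 2·(P_x/P_y)·(x−4).
After buying the subsistence bundle (4, 3), a share 1/3 of the remaining income goes to x: x* = 4 + 1/3·(M − 4P_x − 3P_y)/P_x.
Discretionary income = 92 − 4·14.44 − 3·9.25 = 6.49; x* = 4 + 1/3·6.49/14.44 = 4.1498; y* = 3 + 2/3·6.49/9.25 = 3.4677.

x* = 4.1498, y* = 3.4677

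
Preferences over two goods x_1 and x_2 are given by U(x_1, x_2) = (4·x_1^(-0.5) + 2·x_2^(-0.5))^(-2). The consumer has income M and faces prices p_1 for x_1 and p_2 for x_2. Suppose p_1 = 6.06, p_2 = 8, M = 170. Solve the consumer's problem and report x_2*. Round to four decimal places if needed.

x_2* = 8.684

MRS = MU_x_1/MU_x_2 = 2·(x_2/x_1)^(1.5). Set equal to p_1/p_2.
Solve for the ratio: x_2/x_1 = [(1/2)·p_1/p_2]^(2/3).
With the ratio pinned down, the budget gives x_1* = M/(p_1 + p_2·(x_2/x_1)) and x_2* = (x_2/x_1)·x_1*.
Numerically x_2/x_1 = 0.523482, so x_1* = 170/(6.06 + 8·0.523482) = 16.5888 and x_2* = 0.523482·16.5888 = 8.684.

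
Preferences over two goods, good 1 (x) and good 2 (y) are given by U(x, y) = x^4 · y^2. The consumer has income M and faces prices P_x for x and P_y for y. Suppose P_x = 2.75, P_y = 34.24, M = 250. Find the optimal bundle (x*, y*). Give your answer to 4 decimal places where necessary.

Demand: x*(P_x,P_y,M) = 2/3·M/P_x and y* = 1/3·M/P_y.
At P_x=2.75, P_y=34.24, M=250: x* = 2/3·250/2.75 = 60.6061, y* = 2.4338.

x* = 60.6061, y* = 2.4338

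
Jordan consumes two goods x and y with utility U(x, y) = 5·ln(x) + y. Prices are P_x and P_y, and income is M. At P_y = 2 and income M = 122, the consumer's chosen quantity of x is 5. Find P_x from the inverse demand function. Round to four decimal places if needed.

Set MRS = P_x/P_y: (5/x)/1 = P_x/P_y.
So x*(P_x,P_y) = 5·P_y/P_x, independent of income; and y* = (M − 5·P_y)/P_y.
Set x* = 5 in the demand function and solve for P_x: P_x = 2.

P_x = 2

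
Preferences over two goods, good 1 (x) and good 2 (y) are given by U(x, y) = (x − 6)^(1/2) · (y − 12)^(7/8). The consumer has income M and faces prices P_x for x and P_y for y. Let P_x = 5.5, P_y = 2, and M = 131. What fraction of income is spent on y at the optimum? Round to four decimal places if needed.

Substituting into the budget: x* = 6 + 4/11·(M − 6·P_x − 12·P_y)/P_x, and y* = 12 + 7/11·(…)/P_y.
Discretionary income = 131 − 6·5.5 − 12·2 = 74; x* = 6 + 4/11·74/5.5 = 10.8926; y* = 12 + 7/11·74/2 = 35.5455.
Expenditure on y: 2·35.5455 = 71.0909; share = 0.5427.

share on y = 0.5427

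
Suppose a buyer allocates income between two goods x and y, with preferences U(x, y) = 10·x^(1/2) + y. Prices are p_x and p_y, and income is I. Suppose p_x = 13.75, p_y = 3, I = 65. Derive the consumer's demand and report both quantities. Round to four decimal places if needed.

x* = 1.1901, y* = 16.2121

Set MRS = p_x/p_y: 5·x^(−1/2) = p_x/p_y.
Solve: √x = 5·p_y/p_x, so x*(p_x,p_y) = (5·p_y/p_x)², and y* = (I − p_x·x*)/p_y.
Plugging in: x* = (5·3/13.75)² = 1.1901, y* = 16.2121.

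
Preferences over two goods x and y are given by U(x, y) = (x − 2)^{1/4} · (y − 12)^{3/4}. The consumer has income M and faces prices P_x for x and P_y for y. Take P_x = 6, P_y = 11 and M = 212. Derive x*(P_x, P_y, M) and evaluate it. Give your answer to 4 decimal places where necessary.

x* = 4.8333

This is Cobb-Douglas in (x−2, y−12): tangency gives 0.25·P_y·(y−12) = 0.75·P_x·(x−2).
After buying the subsistence bundle (2, 12), a share 0.25 of the remaining income goes to x: x* = 2 + 0.25·(M − 2P_x − 12P_y)/P_x.
Discretionary income = 212 − 2·6 − 12·11 = 68; x* = 2 + 0.25·68/6 = 4.8333.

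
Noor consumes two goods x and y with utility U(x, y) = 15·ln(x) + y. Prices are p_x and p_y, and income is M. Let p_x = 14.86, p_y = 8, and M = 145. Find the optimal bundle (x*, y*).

x* = 8.0754, y* = 3.125

At the given prices: x* = 15·8/14.86 = 8.0754, and y* = 3.125.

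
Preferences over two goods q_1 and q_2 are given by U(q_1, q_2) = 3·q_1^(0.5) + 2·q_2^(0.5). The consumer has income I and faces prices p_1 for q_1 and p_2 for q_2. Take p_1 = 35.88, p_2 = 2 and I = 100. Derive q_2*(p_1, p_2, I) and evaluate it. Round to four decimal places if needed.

MRS = MU_q_1/MU_q_2 = (3/2)·(q_2/q_1)^(0.5). Set equal to p_1/p_2.
Solve for the ratio: q_2/q_1 = [(2/3)·p_1/p_2]^(2).
With the ratio pinned down, the budget gives q_1* = I/(p_1 + p_2·(q_2/q_1)) and q_2* = (q_2/q_1)·q_1*.
Numerically q_2/q_1 = 143.0416, so q_1* = 100/(35.88 + 2·143.0416) = 0.3106 and q_2* = 143.0416·0.3106 = 44.4279.

q_2* = 44.4279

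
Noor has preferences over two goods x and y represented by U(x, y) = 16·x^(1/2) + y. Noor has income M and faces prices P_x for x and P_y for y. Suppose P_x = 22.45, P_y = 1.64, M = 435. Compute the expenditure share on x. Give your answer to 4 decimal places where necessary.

share on x = 0.0176

MU_x = 8/√x, MU_y = 1. Tangency: 8/√x = P_x/P_y.
Thus x* = (8·P_y/P_x)² — independent of M — with the rest of income spent on y.
Plugging in: x* = (8·1.64/22.45)² = 0.3415, y* = 260.5686.
Expenditure on x: 22.45·0.3415 = 7.6675; share = 0.0176.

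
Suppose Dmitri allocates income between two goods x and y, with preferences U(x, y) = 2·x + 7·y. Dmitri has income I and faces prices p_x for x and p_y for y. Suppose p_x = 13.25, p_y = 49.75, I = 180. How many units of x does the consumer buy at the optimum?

Linear utility — the consumer picks whichever good has higher MU/price: 2/13.25 = 0.1509 vs 7/49.75 = 0.1407.
x gives more utility per dollar, so spend all income on x: x* = I/p_x, y* = 0.
Numerically: x* = 13.5849, y* = 0.

x* = 13.5849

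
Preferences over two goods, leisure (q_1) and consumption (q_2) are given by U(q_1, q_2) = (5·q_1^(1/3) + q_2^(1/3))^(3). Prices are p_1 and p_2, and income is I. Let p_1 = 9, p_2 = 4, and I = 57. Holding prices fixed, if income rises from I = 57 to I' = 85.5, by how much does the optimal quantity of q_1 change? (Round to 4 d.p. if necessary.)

Δq_1* = 2.7921

Substitute q_2 = (q_2/q_1)·q_1 into the budget: q_1* = I/(p_1 + p_2·(q_2/q_1)).
Numerically q_2/q_1 = 0.301869, so q_1* = 57/(9 + 4·0.301869) = 5.5841.
At I' = 85.5: q_1* = 8.3762. Change: 8.3762 − 5.5841 = 2.7921.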